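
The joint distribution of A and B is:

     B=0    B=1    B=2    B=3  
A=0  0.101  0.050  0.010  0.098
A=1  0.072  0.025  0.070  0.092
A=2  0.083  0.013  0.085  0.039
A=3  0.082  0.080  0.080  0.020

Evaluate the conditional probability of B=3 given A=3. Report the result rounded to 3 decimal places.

0.076

P(A=3) = 0.082 + 0.080 + 0.080 + 0.020 = 0.262.
P(B=3 | A=3) = 0.020/0.262 = 0.076.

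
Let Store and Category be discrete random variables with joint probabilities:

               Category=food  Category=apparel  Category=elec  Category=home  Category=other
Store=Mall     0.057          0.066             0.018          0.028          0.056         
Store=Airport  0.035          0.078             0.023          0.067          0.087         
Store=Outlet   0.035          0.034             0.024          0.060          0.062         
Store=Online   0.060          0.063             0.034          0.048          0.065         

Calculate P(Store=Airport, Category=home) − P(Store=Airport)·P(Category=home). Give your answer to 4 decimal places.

P(Store=Airport) = 0.035 + 0.078 + 0.023 + 0.067 + 0.087 = 0.290.
P(Category=home) = 0.028 + 0.067 + 0.060 + 0.048 = 0.203.
P(Store=Airport, Category=home) − P(Store=Airport)P(Category=home) = 0.067 − 0.290×0.203 = 0.0081.

0.0081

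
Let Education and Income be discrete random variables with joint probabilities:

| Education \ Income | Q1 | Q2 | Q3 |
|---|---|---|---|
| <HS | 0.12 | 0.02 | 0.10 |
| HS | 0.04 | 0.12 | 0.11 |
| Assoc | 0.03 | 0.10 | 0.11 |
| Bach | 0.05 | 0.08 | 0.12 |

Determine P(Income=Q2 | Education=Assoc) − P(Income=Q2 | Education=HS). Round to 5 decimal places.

-0.02778

P(Education=Assoc) = 0.03 + 0.10 + 0.11 = 0.24; P(Income=Q2 | Education=Assoc) = 0.10/0.24 = 0.416667.
P(Education=HS) = 0.04 + 0.12 + 0.11 = 0.27; P(Income=Q2 | Education=HS) = 0.12/0.27 = 0.444444.
Difference = -0.02778.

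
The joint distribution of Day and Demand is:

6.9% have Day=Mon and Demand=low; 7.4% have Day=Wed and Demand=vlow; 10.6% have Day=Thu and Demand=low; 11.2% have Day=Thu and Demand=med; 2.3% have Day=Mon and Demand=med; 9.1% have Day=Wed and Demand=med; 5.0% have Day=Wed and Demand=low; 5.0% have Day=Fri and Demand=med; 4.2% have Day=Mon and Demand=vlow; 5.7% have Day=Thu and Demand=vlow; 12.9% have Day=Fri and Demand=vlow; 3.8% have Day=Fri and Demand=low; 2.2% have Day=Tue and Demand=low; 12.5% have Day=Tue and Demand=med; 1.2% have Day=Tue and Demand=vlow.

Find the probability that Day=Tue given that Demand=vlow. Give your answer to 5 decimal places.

0.03822

P(Demand=vlow) = 0.042 + 0.012 + 0.074 + 0.057 + 0.129 = 0.314.
P(Day=Tue | Demand=vlow) = 0.012/0.314 = 0.03822.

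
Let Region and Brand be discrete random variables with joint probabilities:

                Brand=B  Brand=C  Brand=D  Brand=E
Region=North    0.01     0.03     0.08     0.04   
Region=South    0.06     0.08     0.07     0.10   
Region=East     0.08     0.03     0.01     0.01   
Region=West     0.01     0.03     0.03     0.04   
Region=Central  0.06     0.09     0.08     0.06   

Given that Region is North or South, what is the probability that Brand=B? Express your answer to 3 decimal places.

0.149

P(Region=North) = 0.01 + 0.03 + 0.08 + 0.04 = 0.16.
P(Region=South) = 0.06 + 0.08 + 0.07 + 0.10 = 0.31.
P(Region ∈ {North, South}) = 0.16 + 0.31 = 0.47; P(Brand=B, Region ∈ {North, South}) = 0.01 + 0.06 = 0.07.
P(Brand=B | Region ∈ {North, South}) = 0.07/0.47 = 0.149.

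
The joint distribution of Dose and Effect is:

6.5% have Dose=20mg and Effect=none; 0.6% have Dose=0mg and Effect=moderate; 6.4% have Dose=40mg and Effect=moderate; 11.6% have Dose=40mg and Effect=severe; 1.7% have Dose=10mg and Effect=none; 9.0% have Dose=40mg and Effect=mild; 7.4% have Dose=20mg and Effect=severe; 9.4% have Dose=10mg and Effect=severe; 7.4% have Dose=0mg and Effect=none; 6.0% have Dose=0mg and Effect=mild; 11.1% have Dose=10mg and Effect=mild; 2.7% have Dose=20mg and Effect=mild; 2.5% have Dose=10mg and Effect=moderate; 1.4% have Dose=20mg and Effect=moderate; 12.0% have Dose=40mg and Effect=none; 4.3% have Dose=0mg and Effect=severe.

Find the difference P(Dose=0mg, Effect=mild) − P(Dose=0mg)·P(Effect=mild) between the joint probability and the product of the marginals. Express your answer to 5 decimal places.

0.00730

P(Dose=0mg) = 0.074 + 0.060 + 0.006 + 0.043 = 0.183.
P(Effect=mild) = 0.060 + 0.111 + 0.027 + 0.090 = 0.288.
P(Dose=0mg, Effect=mild) − P(Dose=0mg)P(Effect=mild) = 0.060 − 0.183×0.288 = 0.00730.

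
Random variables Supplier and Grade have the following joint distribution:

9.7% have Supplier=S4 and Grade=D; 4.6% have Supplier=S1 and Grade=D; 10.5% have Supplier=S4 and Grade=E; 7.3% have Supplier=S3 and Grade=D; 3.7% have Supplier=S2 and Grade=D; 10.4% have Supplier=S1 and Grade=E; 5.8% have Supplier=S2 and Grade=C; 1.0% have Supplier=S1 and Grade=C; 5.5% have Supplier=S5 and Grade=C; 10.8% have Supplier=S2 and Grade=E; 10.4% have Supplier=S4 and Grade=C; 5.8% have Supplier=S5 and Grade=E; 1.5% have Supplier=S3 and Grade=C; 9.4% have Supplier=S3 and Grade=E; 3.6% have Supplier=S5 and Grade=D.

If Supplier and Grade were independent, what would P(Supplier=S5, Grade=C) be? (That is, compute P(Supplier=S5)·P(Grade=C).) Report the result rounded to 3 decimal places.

P(Supplier=S5) = 0.055 + 0.036 + 0.058 = 0.149.
P(Grade=C) = 0.010 + 0.058 + 0.015 + 0.104 + 0.055 = 0.242.
Product: 0.149 × 0.242 = 0.036.

0.036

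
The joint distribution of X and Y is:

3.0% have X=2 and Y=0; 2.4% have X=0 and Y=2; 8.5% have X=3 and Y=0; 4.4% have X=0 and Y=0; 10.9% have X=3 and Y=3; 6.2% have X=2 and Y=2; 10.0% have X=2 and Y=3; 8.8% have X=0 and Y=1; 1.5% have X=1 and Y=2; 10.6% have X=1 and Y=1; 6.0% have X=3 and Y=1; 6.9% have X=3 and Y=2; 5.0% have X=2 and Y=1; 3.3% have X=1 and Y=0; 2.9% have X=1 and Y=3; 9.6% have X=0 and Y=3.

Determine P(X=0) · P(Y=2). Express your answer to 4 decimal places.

0.0428

P(X=0) = 0.044 + 0.088 + 0.024 + 0.096 = 0.252.
P(Y=2) = 0.024 + 0.015 + 0.062 + 0.069 = 0.170.
Product: 0.252 × 0.170 = 0.0428.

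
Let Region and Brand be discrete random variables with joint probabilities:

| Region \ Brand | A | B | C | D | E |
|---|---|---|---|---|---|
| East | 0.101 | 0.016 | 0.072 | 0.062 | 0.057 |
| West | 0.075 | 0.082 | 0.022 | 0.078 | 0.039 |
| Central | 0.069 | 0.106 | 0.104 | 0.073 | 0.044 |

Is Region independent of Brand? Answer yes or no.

P(Region=East) = 0.308 and P(Brand=B) = 0.204, so their product is 0.06283, but P(Region=East, Brand=B) = 0.016. Since these differ, Region and Brand are not independent.

no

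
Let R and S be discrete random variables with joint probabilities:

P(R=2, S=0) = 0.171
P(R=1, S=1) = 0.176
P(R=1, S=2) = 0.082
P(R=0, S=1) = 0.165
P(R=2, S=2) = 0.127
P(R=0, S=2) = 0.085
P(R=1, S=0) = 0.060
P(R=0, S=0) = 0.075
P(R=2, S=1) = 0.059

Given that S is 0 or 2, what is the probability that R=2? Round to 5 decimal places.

0.49667

P(S=0) = 0.075 + 0.060 + 0.171 = 0.306.
P(S=2) = 0.085 + 0.082 + 0.127 = 0.294.
P(S ∈ {0, 2}) = 0.306 + 0.294 = 0.600; P(R=2, S ∈ {0, 2}) = 0.171 + 0.127 = 0.298.
P(R=2 | S ∈ {0, 2}) = 0.298/0.600 = 0.49667.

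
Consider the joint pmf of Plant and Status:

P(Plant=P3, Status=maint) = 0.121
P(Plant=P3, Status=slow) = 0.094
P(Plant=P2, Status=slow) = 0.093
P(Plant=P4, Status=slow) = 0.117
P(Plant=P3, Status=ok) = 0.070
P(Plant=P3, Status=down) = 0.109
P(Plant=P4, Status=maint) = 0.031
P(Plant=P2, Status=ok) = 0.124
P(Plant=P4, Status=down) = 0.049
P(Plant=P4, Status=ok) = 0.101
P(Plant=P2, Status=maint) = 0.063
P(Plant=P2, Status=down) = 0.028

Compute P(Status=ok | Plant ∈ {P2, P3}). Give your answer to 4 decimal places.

P(Plant=P2) = 0.124 + 0.093 + 0.028 + 0.063 = 0.308.
P(Plant=P3) = 0.070 + 0.094 + 0.109 + 0.121 = 0.394.
P(Plant ∈ {P2, P3}) = 0.308 + 0.394 = 0.702; P(Status=ok, Plant ∈ {P2, P3}) = 0.124 + 0.070 = 0.194.
P(Status=ok | Plant ∈ {P2, P3}) = 0.194/0.702 = 0.2764.

0.2764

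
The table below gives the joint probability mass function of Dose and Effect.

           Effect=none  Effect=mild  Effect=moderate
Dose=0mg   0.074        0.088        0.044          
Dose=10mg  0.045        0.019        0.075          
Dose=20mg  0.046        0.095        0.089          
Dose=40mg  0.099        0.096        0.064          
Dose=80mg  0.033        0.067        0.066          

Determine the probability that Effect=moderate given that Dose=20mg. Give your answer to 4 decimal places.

0.3870

P(Dose=20mg) = 0.046 + 0.095 + 0.089 = 0.230.
P(Effect=moderate | Dose=20mg) = 0.089/0.230 = 0.3870.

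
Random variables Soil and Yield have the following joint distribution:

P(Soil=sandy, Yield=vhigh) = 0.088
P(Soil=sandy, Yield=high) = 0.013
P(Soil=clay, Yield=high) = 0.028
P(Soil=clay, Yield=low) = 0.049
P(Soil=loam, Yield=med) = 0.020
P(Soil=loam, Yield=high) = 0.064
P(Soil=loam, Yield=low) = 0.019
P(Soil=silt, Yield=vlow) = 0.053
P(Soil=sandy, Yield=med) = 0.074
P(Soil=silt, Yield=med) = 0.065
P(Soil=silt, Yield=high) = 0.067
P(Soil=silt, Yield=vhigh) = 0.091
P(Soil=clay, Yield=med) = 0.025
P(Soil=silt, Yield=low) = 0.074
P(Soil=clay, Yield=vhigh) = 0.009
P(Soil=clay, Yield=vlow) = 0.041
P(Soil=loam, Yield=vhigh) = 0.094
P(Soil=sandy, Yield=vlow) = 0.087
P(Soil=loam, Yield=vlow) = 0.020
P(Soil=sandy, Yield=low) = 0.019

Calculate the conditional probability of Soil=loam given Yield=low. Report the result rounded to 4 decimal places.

P(Yield=low) = 0.019 + 0.019 + 0.049 + 0.074 = 0.161.
P(Soil=loam | Yield=low) = 0.019/0.161 = 0.1180.

0.1180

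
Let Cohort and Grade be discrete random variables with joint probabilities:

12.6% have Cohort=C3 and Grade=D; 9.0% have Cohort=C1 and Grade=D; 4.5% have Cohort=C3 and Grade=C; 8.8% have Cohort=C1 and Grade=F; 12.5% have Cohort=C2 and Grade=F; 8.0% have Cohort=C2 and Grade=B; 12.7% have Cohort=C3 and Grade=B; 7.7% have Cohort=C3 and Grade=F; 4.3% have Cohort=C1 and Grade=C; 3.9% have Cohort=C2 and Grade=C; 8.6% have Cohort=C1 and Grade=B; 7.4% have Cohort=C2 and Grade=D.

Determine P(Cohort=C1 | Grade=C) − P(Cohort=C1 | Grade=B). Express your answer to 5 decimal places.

P(Grade=C) = 0.043 + 0.039 + 0.045 = 0.127; P(Cohort=C1 | Grade=C) = 0.043/0.127 = 0.338583.
P(Grade=B) = 0.086 + 0.080 + 0.127 = 0.293; P(Cohort=C1 | Grade=B) = 0.086/0.293 = 0.293515.
Difference = 0.04507.

0.04507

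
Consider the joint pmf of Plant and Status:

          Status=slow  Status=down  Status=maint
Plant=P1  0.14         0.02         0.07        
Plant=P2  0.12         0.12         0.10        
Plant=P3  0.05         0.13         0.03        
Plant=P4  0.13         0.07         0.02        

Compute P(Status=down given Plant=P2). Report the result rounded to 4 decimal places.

0.3529

P(Plant=P2) = 0.12 + 0.12 + 0.10 = 0.34.
P(Status=down | Plant=P2) = 0.12/0.34 = 0.3529.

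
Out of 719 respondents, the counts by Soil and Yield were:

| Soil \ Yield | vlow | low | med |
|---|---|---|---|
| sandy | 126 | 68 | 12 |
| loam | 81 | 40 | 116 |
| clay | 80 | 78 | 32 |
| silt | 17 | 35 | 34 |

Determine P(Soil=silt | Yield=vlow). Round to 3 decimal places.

0.056

Total with Yield=vlow: 126 + 81 + 80 + 17 = 304.
P(Soil=silt | Yield=vlow) = 17/304 = 0.056.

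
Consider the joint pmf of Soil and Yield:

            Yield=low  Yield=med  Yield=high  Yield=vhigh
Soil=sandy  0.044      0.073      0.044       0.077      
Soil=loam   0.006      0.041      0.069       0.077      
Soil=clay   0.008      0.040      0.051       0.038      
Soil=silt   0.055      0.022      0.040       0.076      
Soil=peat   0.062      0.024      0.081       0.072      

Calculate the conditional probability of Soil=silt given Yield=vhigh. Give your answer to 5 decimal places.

P(Yield=vhigh) = 0.077 + 0.077 + 0.038 + 0.076 + 0.072 = 0.340.
P(Soil=silt | Yield=vhigh) = 0.076/0.340 = 0.22353.

0.22353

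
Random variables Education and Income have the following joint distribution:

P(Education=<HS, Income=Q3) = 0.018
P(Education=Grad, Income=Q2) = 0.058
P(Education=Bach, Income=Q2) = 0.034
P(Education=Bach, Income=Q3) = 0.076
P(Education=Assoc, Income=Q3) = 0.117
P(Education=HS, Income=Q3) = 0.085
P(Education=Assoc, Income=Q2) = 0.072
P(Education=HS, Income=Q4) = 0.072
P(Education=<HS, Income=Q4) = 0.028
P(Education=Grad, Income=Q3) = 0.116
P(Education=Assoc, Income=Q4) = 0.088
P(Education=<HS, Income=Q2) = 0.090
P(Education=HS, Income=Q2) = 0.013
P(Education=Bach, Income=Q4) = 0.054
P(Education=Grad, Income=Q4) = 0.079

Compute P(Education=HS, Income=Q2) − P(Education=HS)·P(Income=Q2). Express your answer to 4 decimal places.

P(Education=HS) = 0.013 + 0.085 + 0.072 = 0.170.
P(Income=Q2) = 0.090 + 0.013 + 0.072 + 0.034 + 0.058 = 0.267.
P(Education=HS, Income=Q2) − P(Education=HS)P(Income=Q2) = 0.013 − 0.170×0.267 = -0.0324.

-0.0324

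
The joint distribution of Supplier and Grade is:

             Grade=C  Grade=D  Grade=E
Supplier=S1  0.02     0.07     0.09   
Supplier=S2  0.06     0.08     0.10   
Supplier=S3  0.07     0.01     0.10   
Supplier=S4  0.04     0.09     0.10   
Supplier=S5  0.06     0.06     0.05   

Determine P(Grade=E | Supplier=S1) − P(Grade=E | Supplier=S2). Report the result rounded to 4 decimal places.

0.0833

P(Supplier=S1) = 0.02 + 0.07 + 0.09 = 0.18; P(Grade=E | Supplier=S1) = 0.09/0.18 = 0.50000.
P(Supplier=S2) = 0.06 + 0.08 + 0.10 = 0.24; P(Grade=E | Supplier=S2) = 0.10/0.24 = 0.41667.
Difference = 0.0833.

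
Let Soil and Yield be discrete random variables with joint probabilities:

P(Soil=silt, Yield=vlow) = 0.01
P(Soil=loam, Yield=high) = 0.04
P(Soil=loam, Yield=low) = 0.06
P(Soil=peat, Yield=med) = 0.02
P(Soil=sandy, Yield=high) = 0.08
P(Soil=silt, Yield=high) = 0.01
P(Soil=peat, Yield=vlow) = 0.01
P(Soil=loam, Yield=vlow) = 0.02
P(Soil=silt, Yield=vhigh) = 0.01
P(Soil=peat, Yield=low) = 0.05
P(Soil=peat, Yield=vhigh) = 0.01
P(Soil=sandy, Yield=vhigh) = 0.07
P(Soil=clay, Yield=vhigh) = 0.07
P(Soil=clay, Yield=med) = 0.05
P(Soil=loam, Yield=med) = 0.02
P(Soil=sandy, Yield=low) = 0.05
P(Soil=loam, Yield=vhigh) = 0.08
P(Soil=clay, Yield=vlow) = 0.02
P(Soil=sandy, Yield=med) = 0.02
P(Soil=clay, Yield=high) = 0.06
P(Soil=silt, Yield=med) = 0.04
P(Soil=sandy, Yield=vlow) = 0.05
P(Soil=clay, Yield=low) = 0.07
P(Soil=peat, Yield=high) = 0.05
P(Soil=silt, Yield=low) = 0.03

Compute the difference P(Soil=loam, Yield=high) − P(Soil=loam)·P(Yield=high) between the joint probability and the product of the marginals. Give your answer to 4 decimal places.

-0.0128

P(Soil=loam) = 0.02 + 0.06 + 0.02 + 0.04 + 0.08 = 0.22.
P(Yield=high) = 0.08 + 0.04 + 0.06 + 0.01 + 0.05 = 0.24.
P(Soil=loam, Yield=high) − P(Soil=loam)P(Yield=high) = 0.04 − 0.22×0.24 = -0.0128.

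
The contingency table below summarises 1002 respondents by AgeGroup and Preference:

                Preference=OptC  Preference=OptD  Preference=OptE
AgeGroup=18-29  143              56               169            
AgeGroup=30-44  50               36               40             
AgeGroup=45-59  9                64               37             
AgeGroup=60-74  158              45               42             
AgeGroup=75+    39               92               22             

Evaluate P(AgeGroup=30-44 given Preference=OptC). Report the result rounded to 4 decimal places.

0.1253

Total with Preference=OptC: 143 + 50 + 9 + 158 + 39 = 399.
P(AgeGroup=30-44 | Preference=OptC) = 50/399 = 0.1253.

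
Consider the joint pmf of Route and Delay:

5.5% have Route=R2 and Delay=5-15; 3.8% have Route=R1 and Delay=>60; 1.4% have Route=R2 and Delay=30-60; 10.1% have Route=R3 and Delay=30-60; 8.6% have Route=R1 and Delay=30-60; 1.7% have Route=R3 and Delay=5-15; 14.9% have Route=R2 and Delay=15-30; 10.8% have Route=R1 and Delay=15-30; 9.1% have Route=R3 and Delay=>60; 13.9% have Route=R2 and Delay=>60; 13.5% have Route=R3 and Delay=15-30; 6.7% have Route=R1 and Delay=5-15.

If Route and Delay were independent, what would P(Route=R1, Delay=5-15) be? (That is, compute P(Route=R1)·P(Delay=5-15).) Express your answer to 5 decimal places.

0.04156

P(Route=R1) = 0.067 + 0.108 + 0.086 + 0.038 = 0.299.
P(Delay=5-15) = 0.067 + 0.055 + 0.017 = 0.139.
Product: 0.299 × 0.139 = 0.04156.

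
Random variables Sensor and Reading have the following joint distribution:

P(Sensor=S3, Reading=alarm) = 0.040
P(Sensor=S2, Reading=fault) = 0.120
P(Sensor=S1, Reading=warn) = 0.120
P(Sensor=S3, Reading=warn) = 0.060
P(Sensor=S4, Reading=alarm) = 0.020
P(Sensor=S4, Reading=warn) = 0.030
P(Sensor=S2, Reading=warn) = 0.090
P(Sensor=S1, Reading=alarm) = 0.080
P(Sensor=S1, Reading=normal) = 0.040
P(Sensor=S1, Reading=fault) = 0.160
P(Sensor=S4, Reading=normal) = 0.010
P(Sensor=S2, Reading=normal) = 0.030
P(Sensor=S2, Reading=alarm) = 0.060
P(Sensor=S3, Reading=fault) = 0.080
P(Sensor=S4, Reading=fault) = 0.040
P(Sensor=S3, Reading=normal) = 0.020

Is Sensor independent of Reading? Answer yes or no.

yes

Every cell satisfies P(Sensor,Reading) = P(Sensor)·P(Reading). For instance P(Sensor=S4) = 0.100, P(Reading=alarm) = 0.200, and 0.100×0.200 = 0.020 matches the joint entry. So Sensor and Reading are independent.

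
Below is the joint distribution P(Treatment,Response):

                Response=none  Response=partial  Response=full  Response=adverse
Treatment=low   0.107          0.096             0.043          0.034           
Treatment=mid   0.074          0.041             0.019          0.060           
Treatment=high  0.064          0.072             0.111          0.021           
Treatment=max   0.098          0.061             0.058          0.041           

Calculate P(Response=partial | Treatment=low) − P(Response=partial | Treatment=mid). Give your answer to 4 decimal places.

P(Treatment=low) = 0.107 + 0.096 + 0.043 + 0.034 = 0.280; P(Response=partial | Treatment=low) = 0.096/0.280 = 0.34286.
P(Treatment=mid) = 0.074 + 0.041 + 0.019 + 0.060 = 0.194; P(Response=partial | Treatment=mid) = 0.041/0.194 = 0.21134.
Difference = 0.1315.

0.1315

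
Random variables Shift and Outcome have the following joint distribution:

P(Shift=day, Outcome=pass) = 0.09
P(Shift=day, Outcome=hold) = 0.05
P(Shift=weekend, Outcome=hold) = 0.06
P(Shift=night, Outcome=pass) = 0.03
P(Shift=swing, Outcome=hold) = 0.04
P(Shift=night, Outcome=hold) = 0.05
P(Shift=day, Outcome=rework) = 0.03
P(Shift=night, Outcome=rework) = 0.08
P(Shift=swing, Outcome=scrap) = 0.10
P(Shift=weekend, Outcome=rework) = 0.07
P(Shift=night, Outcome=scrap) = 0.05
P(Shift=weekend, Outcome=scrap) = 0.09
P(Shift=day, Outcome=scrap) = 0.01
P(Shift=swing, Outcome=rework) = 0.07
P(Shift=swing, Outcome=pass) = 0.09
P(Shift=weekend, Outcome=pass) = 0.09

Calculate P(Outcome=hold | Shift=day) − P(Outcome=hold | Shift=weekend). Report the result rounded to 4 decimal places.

0.0842

P(Shift=day) = 0.09 + 0.03 + 0.01 + 0.05 = 0.18; P(Outcome=hold | Shift=day) = 0.05/0.18 = 0.27778.
P(Shift=weekend) = 0.09 + 0.07 + 0.09 + 0.06 = 0.31; P(Outcome=hold | Shift=weekend) = 0.06/0.31 = 0.19355.
Difference = 0.0842.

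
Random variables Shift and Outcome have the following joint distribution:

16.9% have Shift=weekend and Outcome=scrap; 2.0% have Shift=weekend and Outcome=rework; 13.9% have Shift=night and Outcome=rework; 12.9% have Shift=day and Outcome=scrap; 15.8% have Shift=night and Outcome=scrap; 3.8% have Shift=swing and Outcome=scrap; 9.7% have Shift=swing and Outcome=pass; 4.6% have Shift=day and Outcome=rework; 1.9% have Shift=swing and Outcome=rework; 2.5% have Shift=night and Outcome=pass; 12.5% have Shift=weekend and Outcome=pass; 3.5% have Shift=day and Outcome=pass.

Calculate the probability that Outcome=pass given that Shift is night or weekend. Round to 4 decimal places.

P(Shift=night) = 0.025 + 0.139 + 0.158 = 0.322.
P(Shift=weekend) = 0.125 + 0.020 + 0.169 = 0.314.
P(Shift ∈ {night, weekend}) = 0.322 + 0.314 = 0.636; P(Outcome=pass, Shift ∈ {night, weekend}) = 0.025 + 0.125 = 0.150.
P(Outcome=pass | Shift ∈ {night, weekend}) = 0.150/0.636 = 0.2358.

0.2358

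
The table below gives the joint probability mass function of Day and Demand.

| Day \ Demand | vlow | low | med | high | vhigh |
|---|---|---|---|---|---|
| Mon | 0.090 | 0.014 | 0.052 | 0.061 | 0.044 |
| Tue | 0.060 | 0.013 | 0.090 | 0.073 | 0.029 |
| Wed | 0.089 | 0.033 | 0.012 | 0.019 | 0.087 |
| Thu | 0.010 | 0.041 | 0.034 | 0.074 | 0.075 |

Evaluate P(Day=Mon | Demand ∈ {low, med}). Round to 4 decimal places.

P(Demand=low) = 0.014 + 0.013 + 0.033 + 0.041 = 0.101.
P(Demand=med) = 0.052 + 0.090 + 0.012 + 0.034 = 0.188.
P(Demand ∈ {low, med}) = 0.101 + 0.188 = 0.289; P(Day=Mon, Demand ∈ {low, med}) = 0.014 + 0.052 = 0.066.
P(Day=Mon | Demand ∈ {low, med}) = 0.066/0.289 = 0.2284.

0.2284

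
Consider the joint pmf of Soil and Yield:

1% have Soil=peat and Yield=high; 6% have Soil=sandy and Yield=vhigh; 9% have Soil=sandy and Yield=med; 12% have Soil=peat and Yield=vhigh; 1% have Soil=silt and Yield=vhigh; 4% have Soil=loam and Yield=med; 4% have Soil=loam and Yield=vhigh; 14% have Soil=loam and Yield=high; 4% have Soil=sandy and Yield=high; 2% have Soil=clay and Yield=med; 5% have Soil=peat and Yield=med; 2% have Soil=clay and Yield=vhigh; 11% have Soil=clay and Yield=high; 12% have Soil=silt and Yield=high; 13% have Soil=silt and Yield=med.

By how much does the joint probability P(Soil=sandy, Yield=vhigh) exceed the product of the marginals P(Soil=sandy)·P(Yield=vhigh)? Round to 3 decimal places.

P(Soil=sandy) = 0.09 + 0.04 + 0.06 = 0.19.
P(Yield=vhigh) = 0.06 + 0.04 + 0.02 + 0.01 + 0.12 = 0.25.
P(Soil=sandy, Yield=vhigh) − P(Soil=sandy)P(Yield=vhigh) = 0.06 − 0.19×0.25 = 0.013.

0.013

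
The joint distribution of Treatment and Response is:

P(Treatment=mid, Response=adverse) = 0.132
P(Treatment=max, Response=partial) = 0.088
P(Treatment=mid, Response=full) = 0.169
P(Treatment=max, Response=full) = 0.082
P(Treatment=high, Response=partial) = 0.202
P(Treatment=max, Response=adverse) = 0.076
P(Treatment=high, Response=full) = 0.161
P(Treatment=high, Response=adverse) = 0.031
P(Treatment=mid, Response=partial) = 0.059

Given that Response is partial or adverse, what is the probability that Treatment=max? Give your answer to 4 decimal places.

P(Response=partial) = 0.059 + 0.202 + 0.088 = 0.349.
P(Response=adverse) = 0.132 + 0.031 + 0.076 = 0.239.
P(Response ∈ {partial, adverse}) = 0.349 + 0.239 = 0.588; P(Treatment=max, Response ∈ {partial, adverse}) = 0.088 + 0.076 = 0.164.
P(Treatment=max | Response ∈ {partial, adverse}) = 0.164/0.588 = 0.2789.

0.2789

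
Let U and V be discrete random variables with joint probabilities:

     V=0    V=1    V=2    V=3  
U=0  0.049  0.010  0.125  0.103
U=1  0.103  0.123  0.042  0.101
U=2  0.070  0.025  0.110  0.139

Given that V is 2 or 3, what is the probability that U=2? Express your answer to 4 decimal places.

P(V=2) = 0.125 + 0.042 + 0.110 = 0.277.
P(V=3) = 0.103 + 0.101 + 0.139 = 0.343.
P(V ∈ {2, 3}) = 0.277 + 0.343 = 0.620; P(U=2, V ∈ {2, 3}) = 0.110 + 0.139 = 0.249.
P(U=2 | V ∈ {2, 3}) = 0.249/0.620 = 0.4016.

0.4016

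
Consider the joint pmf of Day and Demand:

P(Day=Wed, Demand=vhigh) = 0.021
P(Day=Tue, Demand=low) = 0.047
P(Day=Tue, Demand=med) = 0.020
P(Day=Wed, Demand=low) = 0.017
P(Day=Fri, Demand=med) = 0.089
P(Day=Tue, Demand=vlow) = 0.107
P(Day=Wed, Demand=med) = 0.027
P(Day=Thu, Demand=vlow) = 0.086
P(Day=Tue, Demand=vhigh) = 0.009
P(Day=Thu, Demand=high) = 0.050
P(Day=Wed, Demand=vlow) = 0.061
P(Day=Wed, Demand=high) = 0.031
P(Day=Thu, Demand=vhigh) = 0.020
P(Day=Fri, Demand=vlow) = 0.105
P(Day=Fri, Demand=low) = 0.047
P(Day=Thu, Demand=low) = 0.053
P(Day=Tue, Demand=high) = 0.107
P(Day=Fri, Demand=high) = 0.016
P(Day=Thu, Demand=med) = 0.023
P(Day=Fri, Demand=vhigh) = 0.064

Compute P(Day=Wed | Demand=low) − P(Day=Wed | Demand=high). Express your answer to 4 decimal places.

-0.0483

P(Demand=low) = 0.047 + 0.017 + 0.053 + 0.047 = 0.164; P(Day=Wed | Demand=low) = 0.017/0.164 = 0.10366.
P(Demand=high) = 0.107 + 0.031 + 0.050 + 0.016 = 0.204; P(Day=Wed | Demand=high) = 0.031/0.204 = 0.15196.
Difference = -0.0483.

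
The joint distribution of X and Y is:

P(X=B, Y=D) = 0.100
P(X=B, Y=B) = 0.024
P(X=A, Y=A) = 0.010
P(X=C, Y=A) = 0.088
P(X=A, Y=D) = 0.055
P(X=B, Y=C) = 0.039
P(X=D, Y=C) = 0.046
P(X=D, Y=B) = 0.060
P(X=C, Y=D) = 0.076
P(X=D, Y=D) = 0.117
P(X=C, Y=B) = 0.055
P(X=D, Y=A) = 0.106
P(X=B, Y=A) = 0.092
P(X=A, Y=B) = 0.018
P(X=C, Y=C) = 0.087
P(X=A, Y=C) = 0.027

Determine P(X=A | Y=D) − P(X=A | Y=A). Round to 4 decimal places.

0.1243

P(Y=D) = 0.055 + 0.100 + 0.076 + 0.117 = 0.348; P(X=A | Y=D) = 0.055/0.348 = 0.15805.
P(Y=A) = 0.010 + 0.092 + 0.088 + 0.106 = 0.296; P(X=A | Y=A) = 0.010/0.296 = 0.03378.
Difference = 0.1243.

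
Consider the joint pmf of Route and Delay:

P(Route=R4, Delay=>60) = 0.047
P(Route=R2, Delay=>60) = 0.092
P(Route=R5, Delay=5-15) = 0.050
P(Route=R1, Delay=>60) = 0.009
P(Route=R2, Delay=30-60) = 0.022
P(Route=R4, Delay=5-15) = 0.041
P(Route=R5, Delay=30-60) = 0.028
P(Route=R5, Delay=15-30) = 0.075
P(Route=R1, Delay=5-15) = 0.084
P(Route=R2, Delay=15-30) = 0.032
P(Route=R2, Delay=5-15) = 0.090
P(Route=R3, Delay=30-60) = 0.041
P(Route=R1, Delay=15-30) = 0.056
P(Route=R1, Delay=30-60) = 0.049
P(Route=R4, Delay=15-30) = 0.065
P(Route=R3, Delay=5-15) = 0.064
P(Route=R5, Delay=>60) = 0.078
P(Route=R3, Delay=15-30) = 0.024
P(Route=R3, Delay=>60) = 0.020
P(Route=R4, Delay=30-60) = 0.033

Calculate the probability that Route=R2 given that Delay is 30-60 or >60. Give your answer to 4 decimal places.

0.2721

P(Delay=30-60) = 0.049 + 0.022 + 0.041 + 0.033 + 0.028 = 0.173.
P(Delay=>60) = 0.009 + 0.092 + 0.020 + 0.047 + 0.078 = 0.246.
P(Delay ∈ {30-60, >60}) = 0.173 + 0.246 = 0.419; P(Route=R2, Delay ∈ {30-60, >60}) = 0.022 + 0.092 = 0.114.
P(Route=R2 | Delay ∈ {30-60, >60}) = 0.114/0.419 = 0.2721.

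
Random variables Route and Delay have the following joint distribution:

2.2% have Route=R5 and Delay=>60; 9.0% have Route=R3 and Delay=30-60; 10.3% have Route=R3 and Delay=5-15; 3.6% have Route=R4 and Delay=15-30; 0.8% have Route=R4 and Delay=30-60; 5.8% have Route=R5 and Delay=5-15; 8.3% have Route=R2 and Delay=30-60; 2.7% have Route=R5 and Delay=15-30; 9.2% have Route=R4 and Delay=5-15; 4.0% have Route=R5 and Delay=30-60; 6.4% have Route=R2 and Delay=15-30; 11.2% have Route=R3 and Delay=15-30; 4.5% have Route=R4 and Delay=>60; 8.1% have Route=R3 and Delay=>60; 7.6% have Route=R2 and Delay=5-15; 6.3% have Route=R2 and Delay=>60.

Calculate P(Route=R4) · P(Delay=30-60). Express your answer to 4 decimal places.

P(Route=R4) = 0.092 + 0.036 + 0.008 + 0.045 = 0.181.
P(Delay=30-60) = 0.083 + 0.090 + 0.008 + 0.040 = 0.221.
Product: 0.181 × 0.221 = 0.0400.

0.0400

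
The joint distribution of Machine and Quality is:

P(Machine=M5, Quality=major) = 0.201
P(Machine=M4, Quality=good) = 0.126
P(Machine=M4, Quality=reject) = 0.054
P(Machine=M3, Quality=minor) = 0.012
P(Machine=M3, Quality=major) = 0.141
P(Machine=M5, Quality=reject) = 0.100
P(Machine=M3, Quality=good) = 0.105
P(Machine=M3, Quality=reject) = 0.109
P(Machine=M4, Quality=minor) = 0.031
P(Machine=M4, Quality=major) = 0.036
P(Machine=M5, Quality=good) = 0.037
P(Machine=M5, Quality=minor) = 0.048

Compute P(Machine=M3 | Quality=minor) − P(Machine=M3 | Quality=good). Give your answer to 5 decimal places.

P(Quality=minor) = 0.012 + 0.031 + 0.048 = 0.091; P(Machine=M3 | Quality=minor) = 0.012/0.091 = 0.131868.
P(Quality=good) = 0.105 + 0.126 + 0.037 = 0.268; P(Machine=M3 | Quality=good) = 0.105/0.268 = 0.391791.
Difference = -0.25992.

-0.25992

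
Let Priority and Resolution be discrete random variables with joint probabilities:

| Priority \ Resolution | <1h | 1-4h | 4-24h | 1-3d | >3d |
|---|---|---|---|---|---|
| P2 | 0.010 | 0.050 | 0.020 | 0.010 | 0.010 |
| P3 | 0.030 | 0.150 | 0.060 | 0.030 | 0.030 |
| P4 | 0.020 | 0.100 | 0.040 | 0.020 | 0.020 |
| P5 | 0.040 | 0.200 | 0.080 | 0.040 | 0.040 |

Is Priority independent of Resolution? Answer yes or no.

yes

Every cell satisfies P(Priority,Resolution) = P(Priority)·P(Resolution). For instance P(Priority=P4) = 0.200, P(Resolution=4-24h) = 0.200, and 0.200×0.200 = 0.040 matches the joint entry. So Priority and Resolution are independent.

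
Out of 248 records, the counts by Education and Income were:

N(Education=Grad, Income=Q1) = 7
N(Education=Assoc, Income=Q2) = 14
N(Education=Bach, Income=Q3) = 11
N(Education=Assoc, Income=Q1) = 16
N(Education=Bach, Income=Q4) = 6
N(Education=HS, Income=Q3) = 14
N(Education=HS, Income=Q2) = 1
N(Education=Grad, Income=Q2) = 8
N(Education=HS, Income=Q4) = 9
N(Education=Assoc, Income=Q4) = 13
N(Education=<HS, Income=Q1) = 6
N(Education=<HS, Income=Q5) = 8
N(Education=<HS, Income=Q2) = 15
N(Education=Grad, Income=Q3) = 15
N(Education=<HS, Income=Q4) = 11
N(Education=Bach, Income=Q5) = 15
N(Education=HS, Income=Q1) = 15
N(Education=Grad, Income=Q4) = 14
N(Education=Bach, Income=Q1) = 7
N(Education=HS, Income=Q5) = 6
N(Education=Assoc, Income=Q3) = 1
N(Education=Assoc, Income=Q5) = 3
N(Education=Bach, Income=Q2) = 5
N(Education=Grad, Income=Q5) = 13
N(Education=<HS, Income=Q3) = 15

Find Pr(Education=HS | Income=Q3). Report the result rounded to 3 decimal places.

0.250

Total with Income=Q3: 15 + 14 + 1 + 11 + 15 = 56.
P(Education=HS | Income=Q3) = 14/56 = 0.250.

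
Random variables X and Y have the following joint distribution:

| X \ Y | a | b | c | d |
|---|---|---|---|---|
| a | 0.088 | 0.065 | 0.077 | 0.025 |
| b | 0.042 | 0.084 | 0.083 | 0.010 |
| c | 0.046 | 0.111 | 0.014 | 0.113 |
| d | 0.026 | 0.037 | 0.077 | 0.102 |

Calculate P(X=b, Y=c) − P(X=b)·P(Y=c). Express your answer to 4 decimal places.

0.0280

P(X=b) = 0.042 + 0.084 + 0.083 + 0.010 = 0.219.
P(Y=c) = 0.077 + 0.083 + 0.014 + 0.077 = 0.251.
P(X=b, Y=c) − P(X=b)P(Y=c) = 0.083 − 0.219×0.251 = 0.0280.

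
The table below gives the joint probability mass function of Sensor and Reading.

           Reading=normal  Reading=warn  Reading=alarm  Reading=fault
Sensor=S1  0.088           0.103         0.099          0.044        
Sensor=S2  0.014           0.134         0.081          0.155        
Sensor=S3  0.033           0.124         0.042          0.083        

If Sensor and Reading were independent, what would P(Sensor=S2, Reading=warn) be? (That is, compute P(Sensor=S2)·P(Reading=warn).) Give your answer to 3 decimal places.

P(Sensor=S2) = 0.014 + 0.134 + 0.081 + 0.155 = 0.384.
P(Reading=warn) = 0.103 + 0.134 + 0.124 = 0.361.
Product: 0.384 × 0.361 = 0.139.

0.139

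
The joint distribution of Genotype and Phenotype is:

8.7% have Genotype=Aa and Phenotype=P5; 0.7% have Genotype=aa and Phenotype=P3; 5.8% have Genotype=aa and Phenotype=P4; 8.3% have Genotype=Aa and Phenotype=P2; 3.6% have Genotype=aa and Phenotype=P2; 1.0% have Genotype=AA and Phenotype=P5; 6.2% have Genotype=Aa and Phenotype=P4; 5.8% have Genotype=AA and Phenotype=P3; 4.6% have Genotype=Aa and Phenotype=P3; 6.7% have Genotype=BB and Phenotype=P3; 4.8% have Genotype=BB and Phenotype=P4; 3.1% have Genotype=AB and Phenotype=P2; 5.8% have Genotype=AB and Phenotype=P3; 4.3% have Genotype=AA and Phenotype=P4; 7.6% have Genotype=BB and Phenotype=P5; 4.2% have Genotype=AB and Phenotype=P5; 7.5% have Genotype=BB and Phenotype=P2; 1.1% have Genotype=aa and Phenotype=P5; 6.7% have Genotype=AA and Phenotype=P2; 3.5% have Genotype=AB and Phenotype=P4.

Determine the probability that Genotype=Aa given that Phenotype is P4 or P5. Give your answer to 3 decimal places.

0.316

P(Phenotype=P4) = 0.043 + 0.062 + 0.058 + 0.035 + 0.048 = 0.246.
P(Phenotype=P5) = 0.010 + 0.087 + 0.011 + 0.042 + 0.076 = 0.226.
P(Phenotype ∈ {P4, P5}) = 0.246 + 0.226 = 0.472; P(Genotype=Aa, Phenotype ∈ {P4, P5}) = 0.062 + 0.087 = 0.149.
P(Genotype=Aa | Phenotype ∈ {P4, P5}) = 0.149/0.472 = 0.316.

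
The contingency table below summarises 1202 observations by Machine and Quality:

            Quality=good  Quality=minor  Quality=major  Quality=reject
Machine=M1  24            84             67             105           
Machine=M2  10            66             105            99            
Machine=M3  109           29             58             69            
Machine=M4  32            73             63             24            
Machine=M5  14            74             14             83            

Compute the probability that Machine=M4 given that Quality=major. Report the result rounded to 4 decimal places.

0.2052

Total with Quality=major: 67 + 105 + 58 + 63 + 14 = 307.
P(Machine=M4 | Quality=major) = 63/307 = 0.2052.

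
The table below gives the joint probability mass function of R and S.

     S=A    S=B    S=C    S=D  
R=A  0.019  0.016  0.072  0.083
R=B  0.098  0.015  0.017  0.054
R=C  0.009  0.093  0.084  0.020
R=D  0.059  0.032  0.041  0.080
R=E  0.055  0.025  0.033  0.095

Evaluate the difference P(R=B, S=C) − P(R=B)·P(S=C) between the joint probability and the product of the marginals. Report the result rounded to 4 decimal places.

P(R=B) = 0.098 + 0.015 + 0.017 + 0.054 = 0.184.
P(S=C) = 0.072 + 0.017 + 0.084 + 0.041 + 0.033 = 0.247.
P(R=B, S=C) − P(R=B)P(S=C) = 0.017 − 0.184×0.247 = -0.0284.

-0.0284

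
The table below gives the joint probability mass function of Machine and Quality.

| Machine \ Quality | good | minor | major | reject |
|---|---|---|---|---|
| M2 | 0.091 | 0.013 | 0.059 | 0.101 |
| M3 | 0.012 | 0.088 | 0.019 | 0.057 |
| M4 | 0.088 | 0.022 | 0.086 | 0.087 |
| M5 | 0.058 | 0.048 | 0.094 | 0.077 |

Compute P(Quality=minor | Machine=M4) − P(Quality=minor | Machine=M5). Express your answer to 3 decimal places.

-0.096

P(Machine=M4) = 0.088 + 0.022 + 0.086 + 0.087 = 0.283; P(Quality=minor | Machine=M4) = 0.022/0.283 = 0.0777.
P(Machine=M5) = 0.058 + 0.048 + 0.094 + 0.077 = 0.277; P(Quality=minor | Machine=M5) = 0.048/0.277 = 0.1733.
Difference = -0.096.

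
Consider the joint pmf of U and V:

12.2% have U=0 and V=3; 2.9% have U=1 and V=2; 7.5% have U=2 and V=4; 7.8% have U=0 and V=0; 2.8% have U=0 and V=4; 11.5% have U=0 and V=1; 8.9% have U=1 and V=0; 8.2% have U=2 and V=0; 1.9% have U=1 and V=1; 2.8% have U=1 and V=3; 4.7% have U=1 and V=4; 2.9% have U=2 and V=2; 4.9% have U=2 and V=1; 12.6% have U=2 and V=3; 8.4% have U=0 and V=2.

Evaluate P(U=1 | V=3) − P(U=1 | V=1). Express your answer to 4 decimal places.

-0.0024

P(V=3) = 0.122 + 0.028 + 0.126 = 0.276; P(U=1 | V=3) = 0.028/0.276 = 0.10145.
P(V=1) = 0.115 + 0.019 + 0.049 = 0.183; P(U=1 | V=1) = 0.019/0.183 = 0.10383.
Difference = -0.0024.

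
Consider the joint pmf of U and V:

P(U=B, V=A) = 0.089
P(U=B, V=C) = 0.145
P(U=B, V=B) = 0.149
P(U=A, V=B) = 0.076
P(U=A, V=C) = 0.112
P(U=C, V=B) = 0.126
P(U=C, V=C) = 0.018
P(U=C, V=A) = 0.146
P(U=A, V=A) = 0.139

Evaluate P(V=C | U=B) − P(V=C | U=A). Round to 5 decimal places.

0.03608

P(U=B) = 0.089 + 0.149 + 0.145 = 0.383; P(V=C | U=B) = 0.145/0.383 = 0.378590.
P(U=A) = 0.139 + 0.076 + 0.112 = 0.327; P(V=C | U=A) = 0.112/0.327 = 0.342508.
Difference = 0.03608.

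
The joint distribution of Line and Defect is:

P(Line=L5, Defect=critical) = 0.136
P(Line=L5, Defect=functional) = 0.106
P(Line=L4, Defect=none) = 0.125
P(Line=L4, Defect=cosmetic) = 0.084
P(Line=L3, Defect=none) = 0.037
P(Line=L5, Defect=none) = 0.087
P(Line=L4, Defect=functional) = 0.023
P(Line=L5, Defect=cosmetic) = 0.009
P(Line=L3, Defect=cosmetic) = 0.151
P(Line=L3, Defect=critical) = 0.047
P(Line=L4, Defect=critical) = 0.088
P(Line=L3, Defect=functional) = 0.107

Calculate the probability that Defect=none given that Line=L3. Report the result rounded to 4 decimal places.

0.1082

P(Line=L3) = 0.037 + 0.151 + 0.107 + 0.047 = 0.342.
P(Defect=none | Line=L3) = 0.037/0.342 = 0.1082.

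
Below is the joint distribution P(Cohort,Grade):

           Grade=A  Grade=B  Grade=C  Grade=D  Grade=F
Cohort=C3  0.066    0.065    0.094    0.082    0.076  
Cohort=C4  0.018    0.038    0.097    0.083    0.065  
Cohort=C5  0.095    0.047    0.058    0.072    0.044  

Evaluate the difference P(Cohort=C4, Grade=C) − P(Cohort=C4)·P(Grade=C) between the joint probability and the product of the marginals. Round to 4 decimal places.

P(Cohort=C4) = 0.018 + 0.038 + 0.097 + 0.083 + 0.065 = 0.301.
P(Grade=C) = 0.094 + 0.097 + 0.058 = 0.249.
P(Cohort=C4, Grade=C) − P(Cohort=C4)P(Grade=C) = 0.097 − 0.301×0.249 = 0.0221.

0.0221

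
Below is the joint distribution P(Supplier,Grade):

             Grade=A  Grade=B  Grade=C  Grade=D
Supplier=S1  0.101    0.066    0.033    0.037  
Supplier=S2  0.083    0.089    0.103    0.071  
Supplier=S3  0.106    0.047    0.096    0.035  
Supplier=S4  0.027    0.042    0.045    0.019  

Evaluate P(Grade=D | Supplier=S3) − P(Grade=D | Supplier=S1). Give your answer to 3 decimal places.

-0.033

P(Supplier=S3) = 0.106 + 0.047 + 0.096 + 0.035 = 0.284; P(Grade=D | Supplier=S3) = 0.035/0.284 = 0.1232.
P(Supplier=S1) = 0.101 + 0.066 + 0.033 + 0.037 = 0.237; P(Grade=D | Supplier=S1) = 0.037/0.237 = 0.1561.
Difference = -0.033.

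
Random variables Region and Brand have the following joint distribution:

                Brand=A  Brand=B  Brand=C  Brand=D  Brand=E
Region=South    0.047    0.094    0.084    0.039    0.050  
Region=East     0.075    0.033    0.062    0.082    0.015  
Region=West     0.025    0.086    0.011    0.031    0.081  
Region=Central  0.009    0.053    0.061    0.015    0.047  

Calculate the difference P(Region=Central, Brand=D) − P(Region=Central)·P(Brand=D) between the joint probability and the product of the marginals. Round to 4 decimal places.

-0.0159

P(Region=Central) = 0.009 + 0.053 + 0.061 + 0.015 + 0.047 = 0.185.
P(Brand=D) = 0.039 + 0.082 + 0.031 + 0.015 = 0.167.
P(Region=Central, Brand=D) − P(Region=Central)P(Brand=D) = 0.015 − 0.185×0.167 = -0.0159.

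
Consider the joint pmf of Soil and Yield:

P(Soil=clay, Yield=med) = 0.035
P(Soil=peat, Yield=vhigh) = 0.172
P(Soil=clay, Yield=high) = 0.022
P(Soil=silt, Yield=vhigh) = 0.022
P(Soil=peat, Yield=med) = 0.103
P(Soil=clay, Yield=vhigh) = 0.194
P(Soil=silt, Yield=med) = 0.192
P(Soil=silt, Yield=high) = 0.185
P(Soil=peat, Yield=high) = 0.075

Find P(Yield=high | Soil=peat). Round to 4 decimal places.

P(Soil=peat) = 0.103 + 0.075 + 0.172 = 0.350.
P(Yield=high | Soil=peat) = 0.075/0.350 = 0.2143.

0.2143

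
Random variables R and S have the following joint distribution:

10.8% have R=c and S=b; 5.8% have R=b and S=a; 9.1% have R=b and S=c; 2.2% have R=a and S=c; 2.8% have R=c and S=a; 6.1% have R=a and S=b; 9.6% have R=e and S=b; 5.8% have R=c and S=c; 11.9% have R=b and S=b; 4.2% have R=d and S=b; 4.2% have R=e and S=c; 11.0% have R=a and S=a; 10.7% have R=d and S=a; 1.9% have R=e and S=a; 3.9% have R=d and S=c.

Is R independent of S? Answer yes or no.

P(R=a) = 0.193 and P(S=a) = 0.322, so their product is 0.06215, but P(R=a, S=a) = 0.110. Since these differ, R and S are not independent.

no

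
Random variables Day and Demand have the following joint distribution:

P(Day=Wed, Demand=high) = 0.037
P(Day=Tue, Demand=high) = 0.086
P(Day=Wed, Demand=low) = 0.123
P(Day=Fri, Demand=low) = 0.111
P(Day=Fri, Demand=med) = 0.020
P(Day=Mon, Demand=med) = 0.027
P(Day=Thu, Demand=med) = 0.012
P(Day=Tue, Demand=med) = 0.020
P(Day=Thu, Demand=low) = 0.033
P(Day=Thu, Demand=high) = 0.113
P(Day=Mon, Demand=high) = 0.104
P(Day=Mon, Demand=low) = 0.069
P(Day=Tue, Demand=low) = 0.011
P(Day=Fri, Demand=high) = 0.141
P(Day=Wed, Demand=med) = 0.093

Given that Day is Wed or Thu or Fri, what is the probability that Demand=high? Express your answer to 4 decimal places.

0.4261

P(Day=Wed) = 0.123 + 0.093 + 0.037 = 0.253.
P(Day=Thu) = 0.033 + 0.012 + 0.113 = 0.158.
P(Day=Fri) = 0.111 + 0.020 + 0.141 = 0.272.
P(Day ∈ {Wed, Thu, Fri}) = 0.253 + 0.158 + 0.272 = 0.683; P(Demand=high, Day ∈ {Wed, Thu, Fri}) = 0.037 + 0.113 + 0.141 = 0.291.
P(Demand=high | Day ∈ {Wed, Thu, Fri}) = 0.291/0.683 = 0.4261.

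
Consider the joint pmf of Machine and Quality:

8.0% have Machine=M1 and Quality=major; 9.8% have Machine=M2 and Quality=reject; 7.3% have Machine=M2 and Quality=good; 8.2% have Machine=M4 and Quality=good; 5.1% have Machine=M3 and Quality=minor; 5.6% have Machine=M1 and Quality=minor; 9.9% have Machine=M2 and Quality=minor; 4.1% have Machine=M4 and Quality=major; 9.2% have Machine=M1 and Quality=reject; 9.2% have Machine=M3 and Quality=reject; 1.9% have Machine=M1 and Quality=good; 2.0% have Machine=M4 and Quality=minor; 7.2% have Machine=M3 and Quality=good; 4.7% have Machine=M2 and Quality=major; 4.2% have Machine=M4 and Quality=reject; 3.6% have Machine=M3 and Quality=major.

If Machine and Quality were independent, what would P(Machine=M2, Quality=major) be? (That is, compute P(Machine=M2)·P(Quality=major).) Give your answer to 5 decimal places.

0.06467

P(Machine=M2) = 0.073 + 0.099 + 0.047 + 0.098 = 0.317.
P(Quality=major) = 0.080 + 0.047 + 0.036 + 0.041 = 0.204.
Product: 0.317 × 0.204 = 0.06467.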